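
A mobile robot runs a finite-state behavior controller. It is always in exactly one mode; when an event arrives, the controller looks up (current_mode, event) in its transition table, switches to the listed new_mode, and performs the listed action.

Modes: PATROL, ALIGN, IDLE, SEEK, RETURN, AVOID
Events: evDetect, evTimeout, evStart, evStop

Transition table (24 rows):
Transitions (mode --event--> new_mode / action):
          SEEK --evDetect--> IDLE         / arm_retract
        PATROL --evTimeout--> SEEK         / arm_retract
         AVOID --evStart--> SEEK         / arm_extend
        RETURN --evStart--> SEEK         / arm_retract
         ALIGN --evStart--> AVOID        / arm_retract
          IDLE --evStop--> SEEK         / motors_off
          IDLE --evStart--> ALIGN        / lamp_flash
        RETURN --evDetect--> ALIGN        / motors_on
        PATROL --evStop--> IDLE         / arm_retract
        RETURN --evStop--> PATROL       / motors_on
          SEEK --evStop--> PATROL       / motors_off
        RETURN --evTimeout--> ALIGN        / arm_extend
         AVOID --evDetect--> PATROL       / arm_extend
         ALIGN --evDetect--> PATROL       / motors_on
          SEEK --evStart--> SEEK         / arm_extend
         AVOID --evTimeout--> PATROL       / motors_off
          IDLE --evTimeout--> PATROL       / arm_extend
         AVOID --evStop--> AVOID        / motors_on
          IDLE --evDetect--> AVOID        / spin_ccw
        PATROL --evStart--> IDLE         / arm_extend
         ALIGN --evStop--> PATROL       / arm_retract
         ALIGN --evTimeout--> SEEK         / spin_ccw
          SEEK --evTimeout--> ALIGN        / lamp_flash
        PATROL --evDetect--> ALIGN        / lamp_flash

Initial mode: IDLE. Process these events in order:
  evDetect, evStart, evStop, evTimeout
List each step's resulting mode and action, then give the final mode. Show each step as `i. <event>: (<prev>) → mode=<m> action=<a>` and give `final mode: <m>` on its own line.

1. evDetect: (IDLE) → mode=AVOID action=spin_ccw
2. evStart: (AVOID) → mode=SEEK action=arm_extend
3. evStop: (SEEK) → mode=PATROL action=motors_off
4. evTimeout: (PATROL) → mode=SEEK action=arm_retract

final mode: SEEK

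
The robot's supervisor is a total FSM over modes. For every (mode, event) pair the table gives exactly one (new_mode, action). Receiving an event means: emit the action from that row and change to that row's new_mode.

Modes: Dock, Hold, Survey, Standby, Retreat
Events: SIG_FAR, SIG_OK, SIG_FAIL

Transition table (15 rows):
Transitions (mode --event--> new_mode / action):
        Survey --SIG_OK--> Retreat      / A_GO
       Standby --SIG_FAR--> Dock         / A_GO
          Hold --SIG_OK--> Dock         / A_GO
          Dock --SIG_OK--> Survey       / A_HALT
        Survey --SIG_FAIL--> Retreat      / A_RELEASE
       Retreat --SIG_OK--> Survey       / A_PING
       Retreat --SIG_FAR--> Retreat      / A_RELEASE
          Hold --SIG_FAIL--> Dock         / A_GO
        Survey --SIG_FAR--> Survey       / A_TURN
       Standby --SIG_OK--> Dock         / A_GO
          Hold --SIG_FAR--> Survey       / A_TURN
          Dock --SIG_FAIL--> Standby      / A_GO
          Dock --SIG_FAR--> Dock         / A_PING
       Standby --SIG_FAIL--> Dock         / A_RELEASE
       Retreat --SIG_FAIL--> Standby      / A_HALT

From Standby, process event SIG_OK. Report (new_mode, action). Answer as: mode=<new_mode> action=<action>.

mode=Dock action=A_GO

current mode = Standby; filter table to that mode:
  (Standby, SIG_FAR) → (Dock, A_GO)
  (Standby, SIG_OK) → (Dock, A_GO)  ← event matches
  (Standby, SIG_FAIL) → (Dock, A_RELEASE)
event = SIG_OK selects (Dock, A_GO)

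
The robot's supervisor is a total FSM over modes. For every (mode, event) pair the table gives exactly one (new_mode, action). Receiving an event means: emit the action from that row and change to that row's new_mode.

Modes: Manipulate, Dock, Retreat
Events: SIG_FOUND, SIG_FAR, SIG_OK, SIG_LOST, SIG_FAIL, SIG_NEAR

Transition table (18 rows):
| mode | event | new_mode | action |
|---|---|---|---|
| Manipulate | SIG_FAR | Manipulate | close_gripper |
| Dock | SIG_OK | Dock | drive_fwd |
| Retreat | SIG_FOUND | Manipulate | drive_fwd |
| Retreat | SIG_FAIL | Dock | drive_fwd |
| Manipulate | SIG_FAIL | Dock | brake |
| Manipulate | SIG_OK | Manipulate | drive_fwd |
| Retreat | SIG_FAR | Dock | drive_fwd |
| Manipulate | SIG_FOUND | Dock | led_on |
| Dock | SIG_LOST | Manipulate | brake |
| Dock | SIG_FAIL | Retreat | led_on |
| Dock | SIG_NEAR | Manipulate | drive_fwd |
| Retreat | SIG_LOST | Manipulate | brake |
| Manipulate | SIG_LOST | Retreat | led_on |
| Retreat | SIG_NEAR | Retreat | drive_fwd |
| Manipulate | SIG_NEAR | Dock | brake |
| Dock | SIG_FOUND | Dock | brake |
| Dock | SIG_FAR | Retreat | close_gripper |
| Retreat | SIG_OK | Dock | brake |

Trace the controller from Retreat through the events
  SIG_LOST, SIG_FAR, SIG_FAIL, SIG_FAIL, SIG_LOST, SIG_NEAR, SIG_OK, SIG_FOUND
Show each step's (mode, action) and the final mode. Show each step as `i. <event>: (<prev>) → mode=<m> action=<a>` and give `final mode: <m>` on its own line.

1. SIG_LOST: (Retreat) → mode=Manipulate action=brake
2. SIG_FAR: (Manipulate) → mode=Manipulate action=close_gripper
3. SIG_FAIL: (Manipulate) → mode=Dock action=brake
4. SIG_FAIL: (Dock) → mode=Retreat action=led_on
5. SIG_LOST: (Retreat) → mode=Manipulate action=brake
6. SIG_NEAR: (Manipulate) → mode=Dock action=brake
7. SIG_OK: (Dock) → mode=Dock action=drive_fwd
8. SIG_FOUND: (Dock) → mode=Dock action=brake

final mode: Dock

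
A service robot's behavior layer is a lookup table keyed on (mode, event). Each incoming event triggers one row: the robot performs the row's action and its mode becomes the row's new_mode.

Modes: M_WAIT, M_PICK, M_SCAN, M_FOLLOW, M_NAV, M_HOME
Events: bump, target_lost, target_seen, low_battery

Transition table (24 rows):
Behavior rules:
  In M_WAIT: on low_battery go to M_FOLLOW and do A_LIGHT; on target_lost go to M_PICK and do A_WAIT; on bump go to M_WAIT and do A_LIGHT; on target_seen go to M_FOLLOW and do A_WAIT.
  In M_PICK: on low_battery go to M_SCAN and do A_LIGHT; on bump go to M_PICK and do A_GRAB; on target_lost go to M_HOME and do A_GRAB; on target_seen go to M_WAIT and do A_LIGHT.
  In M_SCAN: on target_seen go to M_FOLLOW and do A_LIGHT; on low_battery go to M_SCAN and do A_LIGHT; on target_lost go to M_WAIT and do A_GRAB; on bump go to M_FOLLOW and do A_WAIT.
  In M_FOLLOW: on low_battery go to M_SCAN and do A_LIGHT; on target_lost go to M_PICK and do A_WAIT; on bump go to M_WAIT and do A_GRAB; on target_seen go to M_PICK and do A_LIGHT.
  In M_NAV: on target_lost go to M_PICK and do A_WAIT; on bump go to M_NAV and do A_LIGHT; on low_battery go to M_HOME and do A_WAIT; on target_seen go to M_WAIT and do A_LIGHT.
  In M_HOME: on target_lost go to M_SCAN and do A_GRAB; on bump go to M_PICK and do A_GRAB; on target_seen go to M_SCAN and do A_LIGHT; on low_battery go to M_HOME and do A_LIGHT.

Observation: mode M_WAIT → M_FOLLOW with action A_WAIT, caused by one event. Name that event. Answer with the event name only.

target_seen

try bump: (M_WAIT, bump) → (M_WAIT, A_LIGHT)
try target_lost: (M_WAIT, target_lost) → (M_PICK, A_WAIT)
try target_seen: (M_WAIT, target_seen) → (M_FOLLOW, A_WAIT)  ← matches
try low_battery: (M_WAIT, low_battery) → (M_FOLLOW, A_LIGHT)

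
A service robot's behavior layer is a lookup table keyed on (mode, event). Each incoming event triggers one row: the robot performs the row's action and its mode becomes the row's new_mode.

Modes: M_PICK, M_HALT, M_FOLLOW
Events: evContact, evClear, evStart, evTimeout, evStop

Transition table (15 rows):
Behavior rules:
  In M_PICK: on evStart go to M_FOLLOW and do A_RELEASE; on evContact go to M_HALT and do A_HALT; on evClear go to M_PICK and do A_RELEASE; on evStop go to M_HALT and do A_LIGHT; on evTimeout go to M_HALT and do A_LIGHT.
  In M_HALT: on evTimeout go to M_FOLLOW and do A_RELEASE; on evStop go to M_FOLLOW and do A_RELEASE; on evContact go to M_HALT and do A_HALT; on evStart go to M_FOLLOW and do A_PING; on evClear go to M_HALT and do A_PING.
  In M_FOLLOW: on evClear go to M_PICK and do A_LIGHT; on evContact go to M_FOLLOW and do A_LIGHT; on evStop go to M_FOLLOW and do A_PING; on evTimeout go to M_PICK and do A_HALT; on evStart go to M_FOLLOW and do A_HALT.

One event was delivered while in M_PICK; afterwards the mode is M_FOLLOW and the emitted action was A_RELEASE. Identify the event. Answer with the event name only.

try evContact: (M_PICK, evContact) → (M_HALT, A_HALT)
try evClear: (M_PICK, evClear) → (M_PICK, A_RELEASE)
try evStart: (M_PICK, evStart) → (M_FOLLOW, A_RELEASE)  ← matches
try evTimeout: (M_PICK, evTimeout) → (M_HALT, A_LIGHT)
try evStop: (M_PICK, evStop) → (M_HALT, A_LIGHT)

evStart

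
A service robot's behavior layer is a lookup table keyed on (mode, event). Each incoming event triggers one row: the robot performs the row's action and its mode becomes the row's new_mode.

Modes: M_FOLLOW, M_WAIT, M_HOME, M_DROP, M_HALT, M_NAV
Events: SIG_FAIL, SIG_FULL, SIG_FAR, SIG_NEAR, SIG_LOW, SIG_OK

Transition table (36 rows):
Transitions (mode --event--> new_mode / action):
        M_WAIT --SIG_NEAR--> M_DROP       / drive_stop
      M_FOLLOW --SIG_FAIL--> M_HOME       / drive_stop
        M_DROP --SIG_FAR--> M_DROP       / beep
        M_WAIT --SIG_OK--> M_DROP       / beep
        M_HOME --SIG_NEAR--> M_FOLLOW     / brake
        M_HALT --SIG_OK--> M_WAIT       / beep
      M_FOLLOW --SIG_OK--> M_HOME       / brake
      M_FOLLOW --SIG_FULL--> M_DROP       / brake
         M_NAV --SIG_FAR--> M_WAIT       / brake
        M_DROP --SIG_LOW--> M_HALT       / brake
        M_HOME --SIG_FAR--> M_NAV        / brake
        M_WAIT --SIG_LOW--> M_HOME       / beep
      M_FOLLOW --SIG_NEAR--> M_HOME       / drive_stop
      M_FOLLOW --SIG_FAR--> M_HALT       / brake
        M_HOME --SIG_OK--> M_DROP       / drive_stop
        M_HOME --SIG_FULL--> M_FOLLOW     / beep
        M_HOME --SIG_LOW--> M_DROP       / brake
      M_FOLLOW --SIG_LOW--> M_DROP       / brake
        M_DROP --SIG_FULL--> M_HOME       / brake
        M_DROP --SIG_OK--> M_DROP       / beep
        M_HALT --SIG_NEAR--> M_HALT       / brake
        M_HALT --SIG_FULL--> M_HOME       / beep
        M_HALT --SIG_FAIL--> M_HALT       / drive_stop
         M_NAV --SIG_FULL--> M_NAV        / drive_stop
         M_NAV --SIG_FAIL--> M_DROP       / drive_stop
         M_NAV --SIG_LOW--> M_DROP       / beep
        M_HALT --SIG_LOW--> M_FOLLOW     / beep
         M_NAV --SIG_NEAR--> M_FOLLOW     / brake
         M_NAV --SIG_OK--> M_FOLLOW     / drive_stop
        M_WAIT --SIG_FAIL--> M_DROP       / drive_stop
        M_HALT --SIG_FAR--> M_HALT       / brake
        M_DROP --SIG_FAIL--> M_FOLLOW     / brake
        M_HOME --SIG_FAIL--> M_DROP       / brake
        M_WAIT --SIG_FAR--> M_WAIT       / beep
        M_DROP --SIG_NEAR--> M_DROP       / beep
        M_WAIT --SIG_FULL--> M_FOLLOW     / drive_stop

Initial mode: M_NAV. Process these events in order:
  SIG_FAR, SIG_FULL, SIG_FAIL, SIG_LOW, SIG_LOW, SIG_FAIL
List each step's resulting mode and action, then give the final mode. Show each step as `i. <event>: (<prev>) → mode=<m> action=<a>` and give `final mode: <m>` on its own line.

final mode: M_HALT

1. SIG_FAR: (M_NAV) → mode=M_WAIT action=brake
2. SIG_FULL: (M_WAIT) → mode=M_FOLLOW action=drive_stop
3. SIG_FAIL: (M_FOLLOW) → mode=M_HOME action=drive_stop
4. SIG_LOW: (M_HOME) → mode=M_DROP action=brake
5. SIG_LOW: (M_DROP) → mode=M_HALT action=brake
6. SIG_FAIL: (M_HALT) → mode=M_HALT action=drive_stop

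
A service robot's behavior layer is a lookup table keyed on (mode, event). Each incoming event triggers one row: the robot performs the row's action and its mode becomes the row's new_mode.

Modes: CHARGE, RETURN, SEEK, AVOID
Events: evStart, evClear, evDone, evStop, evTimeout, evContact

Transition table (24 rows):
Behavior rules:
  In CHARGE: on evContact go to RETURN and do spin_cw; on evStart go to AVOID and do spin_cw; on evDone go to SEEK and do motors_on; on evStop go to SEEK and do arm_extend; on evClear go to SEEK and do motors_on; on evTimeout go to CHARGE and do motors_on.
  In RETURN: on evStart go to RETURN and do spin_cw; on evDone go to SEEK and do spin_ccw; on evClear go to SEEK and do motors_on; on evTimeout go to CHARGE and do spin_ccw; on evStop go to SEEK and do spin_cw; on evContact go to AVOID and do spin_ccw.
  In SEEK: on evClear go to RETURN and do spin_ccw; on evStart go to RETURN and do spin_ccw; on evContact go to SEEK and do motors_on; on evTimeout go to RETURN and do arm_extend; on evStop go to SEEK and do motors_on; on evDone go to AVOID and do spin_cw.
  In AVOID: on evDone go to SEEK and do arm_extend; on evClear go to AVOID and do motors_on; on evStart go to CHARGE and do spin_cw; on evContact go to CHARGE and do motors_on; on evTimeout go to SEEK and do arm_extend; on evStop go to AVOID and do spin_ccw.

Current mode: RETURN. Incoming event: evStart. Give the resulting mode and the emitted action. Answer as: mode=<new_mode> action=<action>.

current mode = RETURN; filter table to that mode:
  (RETURN, evStart) → (RETURN, spin_cw)  ← event matches
  (RETURN, evDone) → (SEEK, spin_ccw)
  (RETURN, evClear) → (SEEK, motors_on)
  (RETURN, evTimeout) → (CHARGE, spin_ccw)
  (RETURN, evStop) → (SEEK, spin_cw)
  (RETURN, evContact) → (AVOID, spin_ccw)
event = evStart selects (RETURN, spin_cw)

mode=RETURN action=spin_cw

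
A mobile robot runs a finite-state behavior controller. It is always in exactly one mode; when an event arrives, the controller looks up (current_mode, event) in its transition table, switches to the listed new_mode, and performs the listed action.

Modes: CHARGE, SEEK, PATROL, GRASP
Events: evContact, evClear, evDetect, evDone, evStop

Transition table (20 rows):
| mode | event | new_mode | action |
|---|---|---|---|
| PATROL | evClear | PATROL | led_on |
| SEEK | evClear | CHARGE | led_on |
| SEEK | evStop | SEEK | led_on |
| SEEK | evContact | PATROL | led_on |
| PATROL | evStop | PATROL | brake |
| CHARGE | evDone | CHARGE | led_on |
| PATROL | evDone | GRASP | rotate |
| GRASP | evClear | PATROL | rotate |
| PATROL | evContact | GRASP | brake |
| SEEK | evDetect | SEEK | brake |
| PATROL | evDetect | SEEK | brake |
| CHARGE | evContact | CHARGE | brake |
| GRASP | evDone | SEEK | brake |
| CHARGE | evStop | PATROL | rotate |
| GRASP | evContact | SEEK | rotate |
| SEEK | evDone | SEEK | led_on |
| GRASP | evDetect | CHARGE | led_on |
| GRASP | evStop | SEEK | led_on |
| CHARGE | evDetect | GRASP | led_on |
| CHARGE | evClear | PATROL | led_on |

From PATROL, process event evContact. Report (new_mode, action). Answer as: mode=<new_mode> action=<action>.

current mode = PATROL; filter table to that mode:
  (PATROL, evClear) → (PATROL, led_on)
  (PATROL, evStop) → (PATROL, brake)
  (PATROL, evDone) → (GRASP, rotate)
  (PATROL, evContact) → (GRASP, brake)  ← event matches
  (PATROL, evDetect) → (SEEK, brake)
event = evContact selects (GRASP, brake)

mode=GRASP action=brake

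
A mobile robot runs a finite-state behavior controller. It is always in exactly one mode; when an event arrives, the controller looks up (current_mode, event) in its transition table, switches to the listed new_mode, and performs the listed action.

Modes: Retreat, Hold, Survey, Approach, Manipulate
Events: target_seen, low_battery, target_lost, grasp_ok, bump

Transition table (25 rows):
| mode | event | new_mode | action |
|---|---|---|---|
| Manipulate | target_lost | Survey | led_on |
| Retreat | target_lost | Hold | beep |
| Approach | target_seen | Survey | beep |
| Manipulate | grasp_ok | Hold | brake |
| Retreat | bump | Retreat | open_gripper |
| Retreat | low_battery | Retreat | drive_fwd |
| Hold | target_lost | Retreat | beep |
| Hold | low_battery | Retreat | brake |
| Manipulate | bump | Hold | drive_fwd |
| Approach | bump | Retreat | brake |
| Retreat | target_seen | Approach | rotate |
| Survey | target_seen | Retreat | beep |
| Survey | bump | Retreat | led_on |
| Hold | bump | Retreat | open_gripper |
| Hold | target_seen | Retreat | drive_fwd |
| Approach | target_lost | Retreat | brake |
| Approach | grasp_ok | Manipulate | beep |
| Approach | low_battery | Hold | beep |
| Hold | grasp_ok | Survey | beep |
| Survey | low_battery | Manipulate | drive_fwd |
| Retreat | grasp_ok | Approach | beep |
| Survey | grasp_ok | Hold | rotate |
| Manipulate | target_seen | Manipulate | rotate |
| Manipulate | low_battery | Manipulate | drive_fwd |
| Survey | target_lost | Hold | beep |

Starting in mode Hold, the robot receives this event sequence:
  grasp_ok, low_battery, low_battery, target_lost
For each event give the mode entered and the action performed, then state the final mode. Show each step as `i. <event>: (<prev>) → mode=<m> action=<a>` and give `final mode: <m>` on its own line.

final mode: Survey

1. grasp_ok: (Hold) → mode=Survey action=beep
2. low_battery: (Survey) → mode=Manipulate action=drive_fwd
3. low_battery: (Manipulate) → mode=Manipulate action=drive_fwd
4. target_lost: (Manipulate) → mode=Survey action=led_on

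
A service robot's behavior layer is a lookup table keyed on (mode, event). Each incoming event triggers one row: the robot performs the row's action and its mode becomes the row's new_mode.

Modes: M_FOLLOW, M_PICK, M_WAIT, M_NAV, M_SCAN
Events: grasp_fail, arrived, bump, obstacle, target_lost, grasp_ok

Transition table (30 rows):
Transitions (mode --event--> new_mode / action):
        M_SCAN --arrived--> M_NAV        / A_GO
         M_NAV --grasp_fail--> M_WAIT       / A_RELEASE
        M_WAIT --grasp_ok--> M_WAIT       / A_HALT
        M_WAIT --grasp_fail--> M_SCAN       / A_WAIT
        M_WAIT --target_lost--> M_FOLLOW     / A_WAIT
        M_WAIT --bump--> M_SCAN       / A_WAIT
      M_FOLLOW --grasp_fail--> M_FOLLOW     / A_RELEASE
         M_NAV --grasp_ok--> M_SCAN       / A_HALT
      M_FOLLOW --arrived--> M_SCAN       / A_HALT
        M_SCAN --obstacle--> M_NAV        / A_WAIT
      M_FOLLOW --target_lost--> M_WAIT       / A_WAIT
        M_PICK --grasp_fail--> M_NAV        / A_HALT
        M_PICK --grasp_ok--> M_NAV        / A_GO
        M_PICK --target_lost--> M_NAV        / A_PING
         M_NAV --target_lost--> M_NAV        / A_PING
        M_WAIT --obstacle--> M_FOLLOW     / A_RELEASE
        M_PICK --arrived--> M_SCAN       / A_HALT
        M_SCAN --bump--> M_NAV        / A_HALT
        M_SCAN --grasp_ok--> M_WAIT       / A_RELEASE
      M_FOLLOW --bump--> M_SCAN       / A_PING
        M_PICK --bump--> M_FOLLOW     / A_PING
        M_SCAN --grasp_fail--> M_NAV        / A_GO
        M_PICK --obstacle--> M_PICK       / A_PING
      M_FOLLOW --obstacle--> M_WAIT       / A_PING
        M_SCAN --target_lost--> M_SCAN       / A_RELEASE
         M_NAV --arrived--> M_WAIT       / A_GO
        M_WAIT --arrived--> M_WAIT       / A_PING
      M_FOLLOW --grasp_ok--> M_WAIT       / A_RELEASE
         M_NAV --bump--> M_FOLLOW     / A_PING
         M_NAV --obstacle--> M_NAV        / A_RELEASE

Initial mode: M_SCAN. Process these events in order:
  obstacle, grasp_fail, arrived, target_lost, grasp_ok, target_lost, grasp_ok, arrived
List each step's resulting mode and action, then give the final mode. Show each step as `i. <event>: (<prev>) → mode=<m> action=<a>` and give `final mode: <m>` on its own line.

1. obstacle: (M_SCAN) → mode=M_NAV action=A_WAIT
2. grasp_fail: (M_NAV) → mode=M_WAIT action=A_RELEASE
3. arrived: (M_WAIT) → mode=M_WAIT action=A_PING
4. target_lost: (M_WAIT) → mode=M_FOLLOW action=A_WAIT
5. grasp_ok: (M_FOLLOW) → mode=M_WAIT action=A_RELEASE
6. target_lost: (M_WAIT) → mode=M_FOLLOW action=A_WAIT
7. grasp_ok: (M_FOLLOW) → mode=M_WAIT action=A_RELEASE
8. arrived: (M_WAIT) → mode=M_WAIT action=A_PING

final mode: M_WAIT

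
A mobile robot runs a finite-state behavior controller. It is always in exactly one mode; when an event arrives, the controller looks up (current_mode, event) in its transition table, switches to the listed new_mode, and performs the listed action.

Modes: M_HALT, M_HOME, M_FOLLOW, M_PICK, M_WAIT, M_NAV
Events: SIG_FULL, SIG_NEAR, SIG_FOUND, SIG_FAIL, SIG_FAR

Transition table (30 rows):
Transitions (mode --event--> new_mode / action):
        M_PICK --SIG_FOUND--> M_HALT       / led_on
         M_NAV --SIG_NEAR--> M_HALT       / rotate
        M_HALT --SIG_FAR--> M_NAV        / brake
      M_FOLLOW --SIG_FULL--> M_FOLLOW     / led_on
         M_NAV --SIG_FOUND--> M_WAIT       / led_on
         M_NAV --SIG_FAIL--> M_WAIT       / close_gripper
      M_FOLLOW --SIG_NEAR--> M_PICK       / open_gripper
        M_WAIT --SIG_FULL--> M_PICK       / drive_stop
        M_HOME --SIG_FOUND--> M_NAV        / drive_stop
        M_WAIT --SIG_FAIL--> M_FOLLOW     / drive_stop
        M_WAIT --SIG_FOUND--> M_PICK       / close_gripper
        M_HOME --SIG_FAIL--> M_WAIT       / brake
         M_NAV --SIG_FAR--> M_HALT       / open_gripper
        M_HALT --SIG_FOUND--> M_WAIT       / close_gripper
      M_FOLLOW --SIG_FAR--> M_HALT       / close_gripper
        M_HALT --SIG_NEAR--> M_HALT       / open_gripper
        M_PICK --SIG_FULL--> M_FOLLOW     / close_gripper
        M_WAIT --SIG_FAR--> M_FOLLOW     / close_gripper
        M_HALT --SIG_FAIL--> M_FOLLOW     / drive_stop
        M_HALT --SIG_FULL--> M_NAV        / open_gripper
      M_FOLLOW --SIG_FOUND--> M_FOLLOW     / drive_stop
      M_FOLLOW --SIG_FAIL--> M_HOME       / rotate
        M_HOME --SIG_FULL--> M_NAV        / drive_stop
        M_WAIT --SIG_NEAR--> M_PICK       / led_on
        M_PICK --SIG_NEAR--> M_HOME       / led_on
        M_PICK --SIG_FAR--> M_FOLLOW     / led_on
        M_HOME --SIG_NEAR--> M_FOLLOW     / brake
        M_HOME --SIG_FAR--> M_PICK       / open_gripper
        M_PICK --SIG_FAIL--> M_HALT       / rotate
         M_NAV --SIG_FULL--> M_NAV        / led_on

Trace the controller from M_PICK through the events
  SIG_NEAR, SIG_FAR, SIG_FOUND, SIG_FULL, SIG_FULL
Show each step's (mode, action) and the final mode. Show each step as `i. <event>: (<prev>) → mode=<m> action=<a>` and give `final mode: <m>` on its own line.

1. SIG_NEAR: (M_PICK) → mode=M_HOME action=led_on
2. SIG_FAR: (M_HOME) → mode=M_PICK action=open_gripper
3. SIG_FOUND: (M_PICK) → mode=M_HALT action=led_on
4. SIG_FULL: (M_HALT) → mode=M_NAV action=open_gripper
5. SIG_FULL: (M_NAV) → mode=M_NAV action=led_on

final mode: M_NAV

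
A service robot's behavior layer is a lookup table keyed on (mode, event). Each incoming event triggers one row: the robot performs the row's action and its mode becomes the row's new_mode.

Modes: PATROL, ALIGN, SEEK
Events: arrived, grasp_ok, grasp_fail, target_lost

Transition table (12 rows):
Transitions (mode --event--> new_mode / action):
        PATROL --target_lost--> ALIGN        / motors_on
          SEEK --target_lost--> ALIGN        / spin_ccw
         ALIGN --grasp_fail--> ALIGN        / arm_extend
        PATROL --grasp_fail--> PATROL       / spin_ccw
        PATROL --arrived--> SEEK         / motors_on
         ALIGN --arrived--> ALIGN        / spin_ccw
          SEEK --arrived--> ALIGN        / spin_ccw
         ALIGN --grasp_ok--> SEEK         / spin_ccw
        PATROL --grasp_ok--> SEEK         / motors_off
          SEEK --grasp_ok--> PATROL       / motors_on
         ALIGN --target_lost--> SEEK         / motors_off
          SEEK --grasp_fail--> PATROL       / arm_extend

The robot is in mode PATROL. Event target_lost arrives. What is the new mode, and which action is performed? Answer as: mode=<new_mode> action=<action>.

current mode = PATROL; filter table to that mode:
  (PATROL, target_lost) → (ALIGN, motors_on)  ← event matches
  (PATROL, grasp_fail) → (PATROL, spin_ccw)
  (PATROL, arrived) → (SEEK, motors_on)
  (PATROL, grasp_ok) → (SEEK, motors_off)
event = target_lost selects (ALIGN, motors_on)

mode=ALIGN action=motors_on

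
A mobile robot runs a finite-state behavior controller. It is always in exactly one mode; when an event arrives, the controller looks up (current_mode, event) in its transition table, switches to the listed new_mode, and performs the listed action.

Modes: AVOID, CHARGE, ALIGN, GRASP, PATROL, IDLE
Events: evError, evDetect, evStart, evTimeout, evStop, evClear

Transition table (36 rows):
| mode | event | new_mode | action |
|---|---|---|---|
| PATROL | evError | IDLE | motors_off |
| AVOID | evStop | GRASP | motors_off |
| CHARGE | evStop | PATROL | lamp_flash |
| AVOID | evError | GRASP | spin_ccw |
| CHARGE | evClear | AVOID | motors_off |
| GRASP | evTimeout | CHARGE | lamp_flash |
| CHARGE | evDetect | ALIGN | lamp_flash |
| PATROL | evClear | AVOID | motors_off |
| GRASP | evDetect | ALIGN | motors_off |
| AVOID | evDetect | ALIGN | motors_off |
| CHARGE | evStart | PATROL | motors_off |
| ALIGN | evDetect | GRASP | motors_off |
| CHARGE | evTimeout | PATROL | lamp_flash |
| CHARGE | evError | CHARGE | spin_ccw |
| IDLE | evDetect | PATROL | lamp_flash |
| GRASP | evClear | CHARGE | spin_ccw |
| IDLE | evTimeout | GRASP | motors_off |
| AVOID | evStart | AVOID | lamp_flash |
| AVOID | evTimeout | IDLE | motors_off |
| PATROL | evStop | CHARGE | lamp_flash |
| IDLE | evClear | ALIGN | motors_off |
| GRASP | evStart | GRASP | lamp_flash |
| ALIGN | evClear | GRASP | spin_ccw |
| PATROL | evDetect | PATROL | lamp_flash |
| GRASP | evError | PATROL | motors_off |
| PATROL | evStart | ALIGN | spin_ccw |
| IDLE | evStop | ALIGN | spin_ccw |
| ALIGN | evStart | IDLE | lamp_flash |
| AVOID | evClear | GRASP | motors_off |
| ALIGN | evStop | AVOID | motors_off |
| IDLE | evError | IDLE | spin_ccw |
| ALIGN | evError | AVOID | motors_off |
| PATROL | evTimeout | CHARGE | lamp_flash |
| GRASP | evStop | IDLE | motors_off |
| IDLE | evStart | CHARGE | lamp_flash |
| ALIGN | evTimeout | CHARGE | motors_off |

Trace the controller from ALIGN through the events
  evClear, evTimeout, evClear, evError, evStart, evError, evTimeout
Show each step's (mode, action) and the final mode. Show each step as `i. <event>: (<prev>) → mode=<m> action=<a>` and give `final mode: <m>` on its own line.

1. evClear: (ALIGN) → mode=GRASP action=spin_ccw
2. evTimeout: (GRASP) → mode=CHARGE action=lamp_flash
3. evClear: (CHARGE) → mode=AVOID action=motors_off
4. evError: (AVOID) → mode=GRASP action=spin_ccw
5. evStart: (GRASP) → mode=GRASP action=lamp_flash
6. evError: (GRASP) → mode=PATROL action=motors_off
7. evTimeout: (PATROL) → mode=CHARGE action=lamp_flash

final mode: CHARGE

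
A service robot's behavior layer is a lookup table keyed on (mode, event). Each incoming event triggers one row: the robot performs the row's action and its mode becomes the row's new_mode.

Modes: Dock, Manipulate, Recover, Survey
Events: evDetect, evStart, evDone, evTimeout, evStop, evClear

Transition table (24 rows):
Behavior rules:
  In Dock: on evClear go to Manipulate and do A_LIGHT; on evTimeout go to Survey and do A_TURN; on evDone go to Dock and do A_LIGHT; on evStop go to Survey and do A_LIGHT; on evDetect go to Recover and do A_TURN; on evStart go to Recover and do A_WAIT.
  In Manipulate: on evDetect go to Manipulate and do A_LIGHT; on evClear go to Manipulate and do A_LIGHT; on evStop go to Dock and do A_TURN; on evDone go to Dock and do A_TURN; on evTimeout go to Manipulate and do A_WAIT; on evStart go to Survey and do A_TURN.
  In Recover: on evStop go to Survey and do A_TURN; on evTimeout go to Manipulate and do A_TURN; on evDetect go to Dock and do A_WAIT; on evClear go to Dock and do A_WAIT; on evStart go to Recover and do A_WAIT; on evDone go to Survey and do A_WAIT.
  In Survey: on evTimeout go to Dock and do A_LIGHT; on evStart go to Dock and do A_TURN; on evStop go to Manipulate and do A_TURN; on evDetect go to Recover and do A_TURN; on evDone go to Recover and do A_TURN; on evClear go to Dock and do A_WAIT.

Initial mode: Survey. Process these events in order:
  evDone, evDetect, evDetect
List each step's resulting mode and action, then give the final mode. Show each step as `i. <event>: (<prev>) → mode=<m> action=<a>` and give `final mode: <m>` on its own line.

1. evDone: (Survey) → mode=Recover action=A_TURN
2. evDetect: (Recover) → mode=Dock action=A_WAIT
3. evDetect: (Dock) → mode=Recover action=A_TURN

final mode: Recover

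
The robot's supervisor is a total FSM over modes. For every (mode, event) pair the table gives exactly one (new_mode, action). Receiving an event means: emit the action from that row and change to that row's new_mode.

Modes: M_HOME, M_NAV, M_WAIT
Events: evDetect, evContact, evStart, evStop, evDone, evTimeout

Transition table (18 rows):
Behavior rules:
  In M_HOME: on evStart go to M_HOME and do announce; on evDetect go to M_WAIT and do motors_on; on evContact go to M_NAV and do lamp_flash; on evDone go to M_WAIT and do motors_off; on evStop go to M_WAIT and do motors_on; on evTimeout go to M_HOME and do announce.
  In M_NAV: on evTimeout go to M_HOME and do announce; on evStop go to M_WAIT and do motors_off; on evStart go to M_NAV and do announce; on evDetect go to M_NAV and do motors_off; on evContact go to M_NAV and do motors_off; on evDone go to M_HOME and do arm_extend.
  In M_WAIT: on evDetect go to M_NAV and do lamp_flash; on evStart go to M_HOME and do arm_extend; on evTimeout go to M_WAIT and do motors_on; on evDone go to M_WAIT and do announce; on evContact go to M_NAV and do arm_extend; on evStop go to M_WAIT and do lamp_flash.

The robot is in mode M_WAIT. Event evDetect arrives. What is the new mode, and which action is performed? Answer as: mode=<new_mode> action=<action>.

current mode = M_WAIT; filter table to that mode:
  (M_WAIT, evDetect) → (M_NAV, lamp_flash)  ← event matches
  (M_WAIT, evStart) → (M_HOME, arm_extend)
  (M_WAIT, evTimeout) → (M_WAIT, motors_on)
  (M_WAIT, evDone) → (M_WAIT, announce)
  (M_WAIT, evContact) → (M_NAV, arm_extend)
  (M_WAIT, evStop) → (M_WAIT, lamp_flash)
event = evDetect selects (M_NAV, lamp_flash)

mode=M_NAV action=lamp_flash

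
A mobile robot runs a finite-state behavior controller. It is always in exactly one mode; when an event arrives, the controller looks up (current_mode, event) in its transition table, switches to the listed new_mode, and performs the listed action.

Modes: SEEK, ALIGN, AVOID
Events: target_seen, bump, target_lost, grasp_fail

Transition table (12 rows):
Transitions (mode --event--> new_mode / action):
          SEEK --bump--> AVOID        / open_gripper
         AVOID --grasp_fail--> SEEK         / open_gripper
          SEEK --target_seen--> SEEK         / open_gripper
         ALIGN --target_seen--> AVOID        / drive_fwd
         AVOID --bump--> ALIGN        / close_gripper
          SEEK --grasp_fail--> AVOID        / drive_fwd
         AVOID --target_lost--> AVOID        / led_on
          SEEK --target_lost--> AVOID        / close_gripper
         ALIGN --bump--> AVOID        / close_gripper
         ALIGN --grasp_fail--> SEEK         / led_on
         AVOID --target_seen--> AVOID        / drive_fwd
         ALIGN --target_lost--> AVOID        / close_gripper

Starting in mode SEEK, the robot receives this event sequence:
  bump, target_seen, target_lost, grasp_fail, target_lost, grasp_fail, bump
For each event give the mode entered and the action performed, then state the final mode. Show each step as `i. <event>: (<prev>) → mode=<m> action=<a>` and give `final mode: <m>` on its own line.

final mode: AVOID

1. bump: (SEEK) → mode=AVOID action=open_gripper
2. target_seen: (AVOID) → mode=AVOID action=drive_fwd
3. target_lost: (AVOID) → mode=AVOID action=led_on
4. grasp_fail: (AVOID) → mode=SEEK action=open_gripper
5. target_lost: (SEEK) → mode=AVOID action=close_gripper
6. grasp_fail: (AVOID) → mode=SEEK action=open_gripper
7. bump: (SEEK) → mode=AVOID action=open_gripper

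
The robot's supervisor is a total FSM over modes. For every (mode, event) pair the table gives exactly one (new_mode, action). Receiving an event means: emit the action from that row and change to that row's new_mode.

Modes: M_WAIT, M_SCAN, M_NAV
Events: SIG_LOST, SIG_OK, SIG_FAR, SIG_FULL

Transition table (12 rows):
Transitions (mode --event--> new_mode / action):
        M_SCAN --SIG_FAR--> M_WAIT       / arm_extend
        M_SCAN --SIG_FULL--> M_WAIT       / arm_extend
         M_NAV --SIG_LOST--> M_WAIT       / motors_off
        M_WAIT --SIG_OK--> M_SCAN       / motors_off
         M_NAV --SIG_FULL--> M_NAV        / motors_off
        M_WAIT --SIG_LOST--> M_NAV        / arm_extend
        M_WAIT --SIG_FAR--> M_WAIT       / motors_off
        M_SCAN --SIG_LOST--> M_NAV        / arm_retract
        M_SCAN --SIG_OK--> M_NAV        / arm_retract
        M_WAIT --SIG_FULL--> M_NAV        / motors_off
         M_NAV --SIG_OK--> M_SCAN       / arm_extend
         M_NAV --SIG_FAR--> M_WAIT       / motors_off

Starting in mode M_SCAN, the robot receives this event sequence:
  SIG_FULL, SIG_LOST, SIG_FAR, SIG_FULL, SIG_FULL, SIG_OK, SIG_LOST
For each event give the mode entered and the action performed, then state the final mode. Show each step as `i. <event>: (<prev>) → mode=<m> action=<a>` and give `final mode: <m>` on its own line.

final mode: M_NAV

1. SIG_FULL: (M_SCAN) → mode=M_WAIT action=arm_extend
2. SIG_LOST: (M_WAIT) → mode=M_NAV action=arm_extend
3. SIG_FAR: (M_NAV) → mode=M_WAIT action=motors_off
4. SIG_FULL: (M_WAIT) → mode=M_NAV action=motors_off
5. SIG_FULL: (M_NAV) → mode=M_NAV action=motors_off
6. SIG_OK: (M_NAV) → mode=M_SCAN action=arm_extend
7. SIG_LOST: (M_SCAN) → mode=M_NAV action=arm_retract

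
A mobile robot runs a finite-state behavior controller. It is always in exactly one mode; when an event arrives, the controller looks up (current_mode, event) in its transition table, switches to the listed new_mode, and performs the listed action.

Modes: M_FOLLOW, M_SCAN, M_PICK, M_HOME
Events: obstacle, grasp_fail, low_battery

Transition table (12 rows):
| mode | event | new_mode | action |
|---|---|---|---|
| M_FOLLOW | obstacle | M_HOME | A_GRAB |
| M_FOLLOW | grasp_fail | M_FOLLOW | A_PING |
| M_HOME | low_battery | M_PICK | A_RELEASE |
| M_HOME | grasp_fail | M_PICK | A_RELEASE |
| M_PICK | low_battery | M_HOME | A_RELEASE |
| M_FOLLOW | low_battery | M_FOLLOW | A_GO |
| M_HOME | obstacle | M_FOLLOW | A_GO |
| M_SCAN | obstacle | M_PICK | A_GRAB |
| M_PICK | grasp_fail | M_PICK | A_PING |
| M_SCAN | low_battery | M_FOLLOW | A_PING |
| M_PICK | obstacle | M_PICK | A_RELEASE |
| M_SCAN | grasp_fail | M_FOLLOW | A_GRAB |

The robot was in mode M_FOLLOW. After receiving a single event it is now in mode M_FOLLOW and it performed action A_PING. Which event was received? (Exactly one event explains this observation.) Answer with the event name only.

try obstacle: (M_FOLLOW, obstacle) → (M_HOME, A_GRAB)
try grasp_fail: (M_FOLLOW, grasp_fail) → (M_FOLLOW, A_PING)  ← matches
try low_battery: (M_FOLLOW, low_battery) → (M_FOLLOW, A_GO)

grasp_fail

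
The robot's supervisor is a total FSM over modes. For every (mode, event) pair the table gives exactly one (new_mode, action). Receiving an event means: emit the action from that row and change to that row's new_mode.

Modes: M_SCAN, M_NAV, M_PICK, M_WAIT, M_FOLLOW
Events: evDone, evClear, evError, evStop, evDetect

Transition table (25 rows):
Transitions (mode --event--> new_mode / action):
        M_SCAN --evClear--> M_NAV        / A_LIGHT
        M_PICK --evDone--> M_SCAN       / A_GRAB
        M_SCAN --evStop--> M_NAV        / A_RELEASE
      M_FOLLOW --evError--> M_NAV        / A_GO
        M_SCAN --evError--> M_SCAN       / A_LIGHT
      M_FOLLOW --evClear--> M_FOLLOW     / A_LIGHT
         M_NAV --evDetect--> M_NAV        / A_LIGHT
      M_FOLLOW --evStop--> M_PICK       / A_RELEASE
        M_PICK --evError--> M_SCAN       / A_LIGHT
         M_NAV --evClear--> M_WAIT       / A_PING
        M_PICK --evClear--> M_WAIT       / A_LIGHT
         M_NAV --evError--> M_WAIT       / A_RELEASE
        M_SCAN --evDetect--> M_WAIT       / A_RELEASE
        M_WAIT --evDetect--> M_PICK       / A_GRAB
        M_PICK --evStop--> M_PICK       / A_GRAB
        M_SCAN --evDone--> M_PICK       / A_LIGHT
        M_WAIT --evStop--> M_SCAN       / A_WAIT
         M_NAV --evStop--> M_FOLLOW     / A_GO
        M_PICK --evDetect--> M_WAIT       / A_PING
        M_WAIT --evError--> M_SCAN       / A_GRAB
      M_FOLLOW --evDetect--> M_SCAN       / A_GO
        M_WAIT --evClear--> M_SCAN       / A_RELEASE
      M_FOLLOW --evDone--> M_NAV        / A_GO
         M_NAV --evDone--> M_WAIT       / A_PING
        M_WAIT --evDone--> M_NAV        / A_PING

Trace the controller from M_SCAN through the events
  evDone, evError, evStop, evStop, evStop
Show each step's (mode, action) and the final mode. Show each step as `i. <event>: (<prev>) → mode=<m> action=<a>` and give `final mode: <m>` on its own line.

final mode: M_PICK

1. evDone: (M_SCAN) → mode=M_PICK action=A_LIGHT
2. evError: (M_PICK) → mode=M_SCAN action=A_LIGHT
3. evStop: (M_SCAN) → mode=M_NAV action=A_RELEASE
4. evStop: (M_NAV) → mode=M_FOLLOW action=A_GO
5. evStop: (M_FOLLOW) → mode=M_PICK action=A_RELEASE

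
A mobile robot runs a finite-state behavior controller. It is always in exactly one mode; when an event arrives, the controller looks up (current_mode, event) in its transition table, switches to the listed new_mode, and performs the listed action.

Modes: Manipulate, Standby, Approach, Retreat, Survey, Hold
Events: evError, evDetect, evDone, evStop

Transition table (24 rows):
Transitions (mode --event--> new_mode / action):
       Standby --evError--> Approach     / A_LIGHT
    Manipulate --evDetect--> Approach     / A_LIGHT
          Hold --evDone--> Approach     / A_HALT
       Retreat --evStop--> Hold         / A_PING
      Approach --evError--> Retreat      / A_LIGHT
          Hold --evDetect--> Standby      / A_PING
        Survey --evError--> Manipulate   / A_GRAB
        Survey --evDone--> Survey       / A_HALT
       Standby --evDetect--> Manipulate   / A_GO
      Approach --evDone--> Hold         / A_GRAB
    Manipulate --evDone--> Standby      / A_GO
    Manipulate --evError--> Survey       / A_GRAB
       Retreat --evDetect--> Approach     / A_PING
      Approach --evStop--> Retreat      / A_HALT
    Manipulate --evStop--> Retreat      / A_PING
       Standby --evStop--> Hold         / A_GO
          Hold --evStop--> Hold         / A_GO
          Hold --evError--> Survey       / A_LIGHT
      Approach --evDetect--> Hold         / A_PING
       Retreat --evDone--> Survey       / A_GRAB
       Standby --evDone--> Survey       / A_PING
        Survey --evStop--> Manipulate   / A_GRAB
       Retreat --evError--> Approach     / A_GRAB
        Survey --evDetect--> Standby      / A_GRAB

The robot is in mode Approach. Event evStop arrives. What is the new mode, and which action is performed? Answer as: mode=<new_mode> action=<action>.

mode=Retreat action=A_HALT

current mode = Approach; filter table to that mode:
  (Approach, evError) → (Retreat, A_LIGHT)
  (Approach, evDone) → (Hold, A_GRAB)
  (Approach, evStop) → (Retreat, A_HALT)  ← event matches
  (Approach, evDetect) → (Hold, A_PING)
event = evStop selects (Retreat, A_HALT)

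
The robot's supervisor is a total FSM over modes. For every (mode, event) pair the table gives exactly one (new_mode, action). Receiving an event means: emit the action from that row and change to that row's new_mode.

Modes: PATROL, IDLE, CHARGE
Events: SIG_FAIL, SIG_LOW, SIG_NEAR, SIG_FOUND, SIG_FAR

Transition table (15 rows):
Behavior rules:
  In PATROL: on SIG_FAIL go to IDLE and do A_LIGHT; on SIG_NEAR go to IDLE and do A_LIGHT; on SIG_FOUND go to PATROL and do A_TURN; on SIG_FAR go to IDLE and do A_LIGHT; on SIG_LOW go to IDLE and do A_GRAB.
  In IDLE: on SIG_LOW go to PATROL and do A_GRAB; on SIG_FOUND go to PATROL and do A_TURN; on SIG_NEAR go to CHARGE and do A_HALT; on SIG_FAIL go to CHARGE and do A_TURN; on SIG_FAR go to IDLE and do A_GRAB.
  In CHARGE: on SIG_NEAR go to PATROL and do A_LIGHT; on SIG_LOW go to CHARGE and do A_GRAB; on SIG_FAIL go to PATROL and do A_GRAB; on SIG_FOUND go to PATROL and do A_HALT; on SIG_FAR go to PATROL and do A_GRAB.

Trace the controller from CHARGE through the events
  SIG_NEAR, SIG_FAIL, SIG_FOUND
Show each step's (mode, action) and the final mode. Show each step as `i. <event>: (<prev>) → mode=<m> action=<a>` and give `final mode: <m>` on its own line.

1. SIG_NEAR: (CHARGE) → mode=PATROL action=A_LIGHT
2. SIG_FAIL: (PATROL) → mode=IDLE action=A_LIGHT
3. SIG_FOUND: (IDLE) → mode=PATROL action=A_TURN

final mode: PATROL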